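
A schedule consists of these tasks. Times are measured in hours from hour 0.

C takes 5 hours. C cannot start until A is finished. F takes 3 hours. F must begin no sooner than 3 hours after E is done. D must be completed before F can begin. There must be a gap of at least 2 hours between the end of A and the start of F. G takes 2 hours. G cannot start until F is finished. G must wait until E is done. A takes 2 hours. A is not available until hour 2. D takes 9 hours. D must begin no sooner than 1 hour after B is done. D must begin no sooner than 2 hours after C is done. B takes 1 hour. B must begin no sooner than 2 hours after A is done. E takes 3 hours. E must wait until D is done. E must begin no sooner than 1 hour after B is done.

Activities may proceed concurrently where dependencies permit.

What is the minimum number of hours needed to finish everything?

31

After its own release at hour 2, A can start at hour 2 and finishes at hour 4.
C waits on A (finishes hour 4), so it starts at hour 4 and finishes at 4 + 5 = hour 9.
B cannot begin until A (finishes hour 4, plus 2-hour gap → hour 6). It runs from hour 6 to 6 + 1 = hour 7.
D has to wait for B (finishes hour 7, plus 1-hour gap → hour 8); C (finishes hour 9, plus 2-hour gap → hour 11). The latest of these is hour 11, so D runs hour 11 to 11 + 9 = hour 20.
E cannot start until D (finishes hour 20); B (finishes hour 7, plus 1-hour gap → hour 8). The controlling bound is hour 20, so E finishes at 20 + 3 = hour 23.
F cannot start until E (finishes hour 23, plus 3-hour gap → hour 26); D (finishes hour 20); A (finishes hour 4, plus 2-hour gap → hour 6). The controlling bound is hour 26, so F finishes at 26 + 3 = hour 29.
G cannot start until F (finishes hour 29); E (finishes hour 23). The controlling bound is hour 29, so G finishes at 29 + 2 = hour 31.
All tasks are finished once the last one completes. Finish times: A at 4, B at 7, C at 9, D at 20, E at 23, F at 29, G at 31. The latest is hour 31.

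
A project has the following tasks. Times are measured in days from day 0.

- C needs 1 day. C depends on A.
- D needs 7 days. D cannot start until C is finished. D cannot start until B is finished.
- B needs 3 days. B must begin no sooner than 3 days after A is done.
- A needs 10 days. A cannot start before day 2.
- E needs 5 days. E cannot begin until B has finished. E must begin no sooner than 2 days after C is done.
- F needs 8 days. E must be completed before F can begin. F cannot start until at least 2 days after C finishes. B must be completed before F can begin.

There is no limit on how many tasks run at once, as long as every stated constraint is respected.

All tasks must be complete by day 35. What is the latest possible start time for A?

6

D must finish by day 35; it takes 7 days, so it must start by 35 − 7 = day 28.
F must finish by day 35; it takes 8 days, so it must start by 35 − 8 = day 27.
E feeds into F (must start by day 27); so E must finish by day 27 and therefore start by day 22.
B must finish in time for D (must start by day 28); E (must start by day 22); F (must start by day 27). The tightest is day 22, so B must start by 22 − 3 = day 19.
For C: D (must start by day 28); E (must start by day 22, minus 2-day gap → day 20); F (must start by day 27, minus 2-day gap → day 25). The most restrictive is day 20; with a 1-day duration, C must start by day 19.
A must finish in time for B (must start by day 19, minus 3-day gap → day 16); C (must start by day 19). The tightest is day 16, so A must start by 16 − 10 = day 6.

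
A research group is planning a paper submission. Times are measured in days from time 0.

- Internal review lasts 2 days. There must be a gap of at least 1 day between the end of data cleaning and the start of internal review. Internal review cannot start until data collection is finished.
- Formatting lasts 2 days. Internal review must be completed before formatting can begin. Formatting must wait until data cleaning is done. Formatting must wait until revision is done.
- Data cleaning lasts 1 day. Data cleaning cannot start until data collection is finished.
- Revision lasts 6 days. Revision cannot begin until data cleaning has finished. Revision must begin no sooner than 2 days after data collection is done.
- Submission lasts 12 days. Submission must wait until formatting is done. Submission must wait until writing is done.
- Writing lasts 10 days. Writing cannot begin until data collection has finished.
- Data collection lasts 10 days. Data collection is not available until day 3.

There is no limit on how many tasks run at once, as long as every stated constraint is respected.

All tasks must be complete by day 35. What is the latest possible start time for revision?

Submission has no dependents, so it just needs to finish by day 35. Starting by 35 − 12 = day 23 achieves that.
Formatting must finish before submission (must start by day 23). With a 2-day duration, formatting must start by 23 − 2 = day 21.
Revision feeds into formatting (must start by day 21); so revision must finish by day 21 and therefore start by day 15.

15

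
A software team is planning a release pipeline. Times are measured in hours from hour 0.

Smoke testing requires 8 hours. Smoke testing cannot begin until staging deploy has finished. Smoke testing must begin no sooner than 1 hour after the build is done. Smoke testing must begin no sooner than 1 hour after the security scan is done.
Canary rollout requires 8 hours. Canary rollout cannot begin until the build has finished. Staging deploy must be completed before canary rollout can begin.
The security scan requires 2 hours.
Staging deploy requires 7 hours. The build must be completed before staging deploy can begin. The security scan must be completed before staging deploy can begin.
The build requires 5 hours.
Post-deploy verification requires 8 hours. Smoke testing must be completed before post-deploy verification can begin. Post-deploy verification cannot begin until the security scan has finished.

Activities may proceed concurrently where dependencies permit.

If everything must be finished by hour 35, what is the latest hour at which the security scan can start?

10

Post-deploy verification has no dependents, so it just needs to finish by hour 35. Starting by 35 − 8 = hour 27 achieves that.
Smoke testing feeds into post-deploy verification (must start by hour 27); so smoke testing must finish by hour 27 and therefore start by hour 19.
To finish by hour 35, canary rollout (duration 8) must start no later than hour 27.
For staging deploy: smoke testing (must start by hour 19); canary rollout (must start by hour 27). The most restrictive is hour 19; with a 7-hour duration, staging deploy must start by hour 12.
The security scan has several dependents: staging deploy (must start by hour 12); smoke testing (must start by hour 19, minus 1-hour gap → hour 18); post-deploy verification (must start by hour 27). The earliest of those limits is hour 12, so the security scan must start by 12 − 2 = hour 10.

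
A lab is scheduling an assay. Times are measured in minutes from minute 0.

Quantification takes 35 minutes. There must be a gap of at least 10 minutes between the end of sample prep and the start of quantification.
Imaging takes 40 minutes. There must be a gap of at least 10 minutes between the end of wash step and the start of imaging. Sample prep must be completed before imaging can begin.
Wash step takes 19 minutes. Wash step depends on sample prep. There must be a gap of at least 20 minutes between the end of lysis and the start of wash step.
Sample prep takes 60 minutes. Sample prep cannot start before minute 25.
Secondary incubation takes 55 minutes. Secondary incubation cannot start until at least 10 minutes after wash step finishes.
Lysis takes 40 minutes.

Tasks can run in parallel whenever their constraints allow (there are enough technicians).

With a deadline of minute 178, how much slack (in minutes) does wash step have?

Lysis has no prerequisites, so it starts at minute 0 and finishes at minute 40.
Sample prep waits on its own release at minute 25, so it starts at minute 25 and finishes at 25 + 60 = minute 85.
For wash step: sample prep (finishes minute 85); lysis (finishes minute 40, plus 20-minute gap → minute 60). Taking the maximum gives a start of minute 85, and it finishes at 85 + 19 = minute 104.

Working backward from the deadline:
Secondary incubation has no dependents, so it just needs to finish by minute 178. Starting by 178 − 55 = minute 123 achieves that.
Imaging must finish by minute 178; it takes 40 minutes, so it must start by 178 − 40 = minute 138.
Wash step feeds secondary incubation (must start by minute 123, minus 10-minute gap → minute 113); imaging (must start by minute 138, minus 10-minute gap → minute 128). Taking the minimum, wash step must finish by minute 113 and start by 113 − 19 = minute 94.
So wash step can start as early as minute 85 and as late as minute 94, giving 94 − 85 = 9 minutes of slack.

9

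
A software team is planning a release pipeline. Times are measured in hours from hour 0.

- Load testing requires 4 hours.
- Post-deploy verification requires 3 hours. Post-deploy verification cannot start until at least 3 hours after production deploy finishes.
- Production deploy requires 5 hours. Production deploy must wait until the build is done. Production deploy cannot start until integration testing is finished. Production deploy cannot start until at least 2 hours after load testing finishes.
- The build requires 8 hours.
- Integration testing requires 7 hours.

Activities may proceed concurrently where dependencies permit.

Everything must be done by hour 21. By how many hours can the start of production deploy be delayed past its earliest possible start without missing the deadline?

2

Load testing can start immediately at hour 0; it finishes at hour 4.
Nothing blocks integration testing, so it runs from hour 0 to hour 7.
The build can start immediately at hour 0; it finishes at hour 8.
Production deploy cannot start until the build (finishes hour 8); integration testing (finishes hour 7); load testing (finishes hour 4, plus 2-hour gap → hour 6). The controlling bound is hour 8, so production deploy finishes at 8 + 5 = hour 13.

Working backward from the deadline:
Post-deploy verification must finish by hour 21; it takes 3 hours, so it must start by 21 − 3 = hour 18.
Production deploy has to be done before post-deploy verification (must start by hour 18, minus 3-hour gap → hour 15). That means finishing by hour 15, i.e. starting by 15 − 5 = hour 10.
So production deploy can start as early as hour 8 and as late as hour 10, giving 10 − 8 = 2 hours of slack.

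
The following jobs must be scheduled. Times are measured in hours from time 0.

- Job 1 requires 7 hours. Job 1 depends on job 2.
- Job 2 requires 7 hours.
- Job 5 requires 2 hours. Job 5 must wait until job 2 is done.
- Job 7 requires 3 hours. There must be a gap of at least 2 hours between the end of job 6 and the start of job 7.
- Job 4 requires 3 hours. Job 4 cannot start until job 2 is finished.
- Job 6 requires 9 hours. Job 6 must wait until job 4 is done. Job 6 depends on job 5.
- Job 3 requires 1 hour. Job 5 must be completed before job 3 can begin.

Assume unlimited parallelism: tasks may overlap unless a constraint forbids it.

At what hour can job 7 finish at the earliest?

24

Job 2 can start immediately at hour 0; it finishes at hour 7.
After job 2 (finishes hour 7), job 5 can start at hour 7 and finishes at hour 9.
Job 4 cannot begin until job 2 (finishes hour 7). It runs from hour 7 to 7 + 3 = hour 10.
For job 6: job 4 (finishes hour 10); job 5 (finishes hour 9). Taking the maximum gives a start of hour 10, and it finishes at 10 + 9 = hour 19.
Job 7 waits on job 6 (finishes hour 19, plus 2-hour gap → hour 21), so it starts at hour 21 and finishes at 21 + 3 = hour 24.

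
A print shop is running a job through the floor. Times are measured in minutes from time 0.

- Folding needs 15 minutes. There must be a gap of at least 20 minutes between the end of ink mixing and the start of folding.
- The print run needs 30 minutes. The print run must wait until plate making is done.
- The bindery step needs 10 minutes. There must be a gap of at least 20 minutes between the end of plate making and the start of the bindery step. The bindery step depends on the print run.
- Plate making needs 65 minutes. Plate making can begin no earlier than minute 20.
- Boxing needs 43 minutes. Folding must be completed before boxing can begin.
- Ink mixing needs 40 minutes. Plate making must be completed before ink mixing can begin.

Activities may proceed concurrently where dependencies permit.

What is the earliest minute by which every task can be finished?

203

After its own release at minute 20, plate making can start at minute 20 and finishes at minute 85.
The print run waits on plate making (finishes minute 85), so it starts at minute 85 and finishes at 85 + 30 = minute 115.
The bindery step needs all of plate making (finishes minute 85, plus 20-minute gap → minute 105); the print run (finishes minute 115). That puts its earliest start at minute 115; it finishes at 115 + 10 = minute 125.
Ink mixing cannot begin until plate making (finishes minute 85). It runs from minute 85 to 85 + 40 = minute 125.
Folding cannot begin until ink mixing (finishes minute 125, plus 20-minute gap → minute 145). It runs from minute 145 to 145 + 15 = minute 160.
Boxing waits on folding (finishes minute 160), so it starts at minute 160 and finishes at 160 + 43 = minute 203.
All tasks are finished once the last one completes. Finish times: Plate making at 85, Ink mixing at 125, The print run at 115, Folding at 160, The bindery step at 125, Boxing at 203. The latest is minute 203.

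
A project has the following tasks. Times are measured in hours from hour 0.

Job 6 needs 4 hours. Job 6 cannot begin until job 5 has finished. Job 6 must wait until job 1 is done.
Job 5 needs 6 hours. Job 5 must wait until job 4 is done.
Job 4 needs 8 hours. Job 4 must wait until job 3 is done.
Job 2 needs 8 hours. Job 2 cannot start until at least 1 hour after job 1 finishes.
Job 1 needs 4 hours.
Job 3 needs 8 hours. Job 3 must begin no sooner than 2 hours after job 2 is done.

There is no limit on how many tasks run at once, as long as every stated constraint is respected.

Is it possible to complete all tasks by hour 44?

Yes

Job 1 can start immediately at hour 0; it finishes at hour 4.
Job 2 cannot begin until job 1 (finishes hour 4, plus 1-hour gap → hour 5). It runs from hour 5 to 5 + 8 = hour 13.
Job 3 cannot begin until job 2 (finishes hour 13, plus 2-hour gap → hour 15). It runs from hour 15 to 15 + 8 = hour 23.
Job 4 waits on job 3 (finishes hour 23), so it starts at hour 23 and finishes at 23 + 8 = hour 31.
Job 5 cannot begin until job 4 (finishes hour 31). It runs from hour 31 to 31 + 6 = hour 37.
For job 6: job 5 (finishes hour 37); job 1 (finishes hour 4). Taking the maximum gives a start of hour 37, and it finishes at 37 + 4 = hour 41.
Every task is finished by hour 41, which is no later than the deadline of 44, so the schedule is feasible.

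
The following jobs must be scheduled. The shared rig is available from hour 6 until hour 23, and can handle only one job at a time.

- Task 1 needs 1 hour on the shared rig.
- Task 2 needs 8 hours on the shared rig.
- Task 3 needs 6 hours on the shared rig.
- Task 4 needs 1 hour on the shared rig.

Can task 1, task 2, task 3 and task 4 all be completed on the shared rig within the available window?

Yes

The shared rig window is 23 − 6 = 17 hours.
Running back to back, the jobs need 1 + 8 + 6 + 1 = 16 hours on the shared rig.
Since 16 ≤ 17, they fit within the window.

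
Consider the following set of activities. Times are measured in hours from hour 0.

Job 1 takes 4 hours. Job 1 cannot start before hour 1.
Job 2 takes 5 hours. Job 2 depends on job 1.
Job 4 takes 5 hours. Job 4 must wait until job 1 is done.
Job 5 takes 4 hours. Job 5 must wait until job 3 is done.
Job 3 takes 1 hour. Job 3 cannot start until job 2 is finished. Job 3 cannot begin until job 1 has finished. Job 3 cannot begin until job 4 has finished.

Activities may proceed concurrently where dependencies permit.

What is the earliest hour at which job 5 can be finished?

Job 1 waits on its own release at hour 1, so it starts at hour 1 and finishes at 1 + 4 = hour 5.
Job 4 cannot begin until job 1 (finishes hour 5). It runs from hour 5 to 5 + 5 = hour 10.
After job 1 (finishes hour 5), job 2 can start at hour 5 and finishes at hour 10.
Job 3 has to wait for job 2 (finishes hour 10); job 1 (finishes hour 5); job 4 (finishes hour 10). The latest of these is hour 10, so job 3 runs hour 10 to 10 + 1 = hour 11.
After job 3 (finishes hour 11), job 5 can start at hour 11 and finishes at hour 15.

15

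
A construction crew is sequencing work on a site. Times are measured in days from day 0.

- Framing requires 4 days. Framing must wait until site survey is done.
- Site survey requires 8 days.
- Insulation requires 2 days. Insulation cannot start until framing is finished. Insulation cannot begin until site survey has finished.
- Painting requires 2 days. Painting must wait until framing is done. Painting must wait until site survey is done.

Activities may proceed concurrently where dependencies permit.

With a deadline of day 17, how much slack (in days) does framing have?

Site survey has no prerequisites, so it starts at day 0 and finishes at day 8.
After site survey (finishes day 8), framing can start at day 8 and finishes at day 12.

Working backward from the deadline:
Nothing follows insulation; the deadline of day 17 is its only limit. It must start by 17 − 2 = day 15.
To finish by day 17, painting (duration 2) must start no later than day 15.
Framing has several dependents: insulation (must start by day 15); painting (must start by day 15). The earliest of those limits is day 15, so framing must start by 15 − 4 = day 11.
So framing can start as early as day 8 and as late as day 11, giving 11 − 8 = 3 days of slack.

3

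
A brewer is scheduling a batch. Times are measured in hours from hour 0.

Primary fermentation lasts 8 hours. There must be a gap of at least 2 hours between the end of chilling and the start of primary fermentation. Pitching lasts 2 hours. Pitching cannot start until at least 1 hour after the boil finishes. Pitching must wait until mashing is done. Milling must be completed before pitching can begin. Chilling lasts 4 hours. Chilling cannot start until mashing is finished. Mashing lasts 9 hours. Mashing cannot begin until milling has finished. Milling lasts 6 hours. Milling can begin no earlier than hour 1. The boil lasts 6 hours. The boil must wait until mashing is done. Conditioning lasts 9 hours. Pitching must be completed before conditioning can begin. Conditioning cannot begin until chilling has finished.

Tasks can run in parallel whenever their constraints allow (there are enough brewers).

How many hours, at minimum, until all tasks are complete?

34

After its own release at hour 1, milling can start at hour 1 and finishes at hour 7.
After milling (finishes hour 7), mashing can start at hour 7 and finishes at hour 16.
Chilling waits on mashing (finishes hour 16), so it starts at hour 16 and finishes at 16 + 4 = hour 20.
Primary fermentation cannot begin until chilling (finishes hour 20, plus 2-hour gap → hour 22). It runs from hour 22 to 22 + 8 = hour 30.
The boil waits on mashing (finishes hour 16), so it starts at hour 16 and finishes at 16 + 6 = hour 22.
For pitching: the boil (finishes hour 22, plus 1-hour gap → hour 23); mashing (finishes hour 16); milling (finishes hour 7). Taking the maximum gives a start of hour 23, and it finishes at 23 + 2 = hour 25.
For conditioning: pitching (finishes hour 25); chilling (finishes hour 20). Taking the maximum gives a start of hour 25, and it finishes at 25 + 9 = hour 34.
All tasks are finished once the last one completes. Finish times: Milling at 7, Mashing at 16, The boil at 22, Chilling at 20, Pitching at 25, Primary fermentation at 30, Conditioning at 34. The latest is hour 34.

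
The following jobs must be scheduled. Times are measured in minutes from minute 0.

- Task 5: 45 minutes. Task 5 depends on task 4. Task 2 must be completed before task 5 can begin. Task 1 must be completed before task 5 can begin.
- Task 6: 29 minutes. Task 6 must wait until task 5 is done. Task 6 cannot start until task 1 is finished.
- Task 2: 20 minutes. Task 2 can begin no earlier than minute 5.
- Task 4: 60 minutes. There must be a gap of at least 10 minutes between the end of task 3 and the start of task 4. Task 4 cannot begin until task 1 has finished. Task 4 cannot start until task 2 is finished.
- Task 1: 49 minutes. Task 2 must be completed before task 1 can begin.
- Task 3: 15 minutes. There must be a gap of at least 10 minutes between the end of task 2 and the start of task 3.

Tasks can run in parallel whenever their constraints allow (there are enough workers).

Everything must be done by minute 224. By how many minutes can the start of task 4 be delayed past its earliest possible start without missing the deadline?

After its own release at minute 5, task 2 can start at minute 5 and finishes at minute 25.
Task 3 cannot begin until task 2 (finishes minute 25, plus 10-minute gap → minute 35). It runs from minute 35 to 35 + 15 = minute 50.
After task 2 (finishes minute 25), task 1 can start at minute 25 and finishes at minute 74.
For task 4: task 3 (finishes minute 50, plus 10-minute gap → minute 60); task 1 (finishes minute 74); task 2 (finishes minute 25). Taking the maximum gives a start of minute 74, and it finishes at 74 + 60 = minute 134.

Working backward from the deadline:
Task 6 has no dependents, so it just needs to finish by minute 224. Starting by 224 − 29 = minute 195 achieves that.
Since task 6 (must start by minute 195) depends on it, task 5 must finish by minute 195. Backing off its 45-minute duration gives a latest start of minute 150.
Since task 5 (must start by minute 150) depends on it, task 4 must finish by minute 150. Backing off its 60-minute duration gives a latest start of minute 90.
So task 4 can start as early as minute 74 and as late as minute 90, giving 90 − 74 = 16 minutes of slack.

16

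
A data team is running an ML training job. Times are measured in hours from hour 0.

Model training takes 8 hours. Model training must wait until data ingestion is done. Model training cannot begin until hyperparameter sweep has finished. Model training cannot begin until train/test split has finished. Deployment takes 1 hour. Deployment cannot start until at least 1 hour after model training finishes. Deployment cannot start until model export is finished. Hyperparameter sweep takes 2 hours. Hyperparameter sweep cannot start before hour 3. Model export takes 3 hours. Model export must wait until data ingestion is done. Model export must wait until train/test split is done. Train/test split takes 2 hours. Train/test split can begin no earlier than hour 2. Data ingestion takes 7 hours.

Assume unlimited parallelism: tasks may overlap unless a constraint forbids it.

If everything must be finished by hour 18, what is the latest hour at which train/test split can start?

Deployment has no dependents, so it just needs to finish by hour 18. Starting by 18 − 1 = hour 17 achieves that.
Model training must finish before deployment (must start by hour 17, minus 1-hour gap → hour 16). With an 8-hour duration, model training must start by 16 − 8 = hour 8.
Model export has to be done before deployment (must start by hour 17). That means finishing by hour 17, i.e. starting by 17 − 3 = hour 14.
For train/test split: model training (must start by hour 8); model export (must start by hour 14). The most restrictive is hour 8; with a 2-hour duration, train/test split must start by hour 6.

6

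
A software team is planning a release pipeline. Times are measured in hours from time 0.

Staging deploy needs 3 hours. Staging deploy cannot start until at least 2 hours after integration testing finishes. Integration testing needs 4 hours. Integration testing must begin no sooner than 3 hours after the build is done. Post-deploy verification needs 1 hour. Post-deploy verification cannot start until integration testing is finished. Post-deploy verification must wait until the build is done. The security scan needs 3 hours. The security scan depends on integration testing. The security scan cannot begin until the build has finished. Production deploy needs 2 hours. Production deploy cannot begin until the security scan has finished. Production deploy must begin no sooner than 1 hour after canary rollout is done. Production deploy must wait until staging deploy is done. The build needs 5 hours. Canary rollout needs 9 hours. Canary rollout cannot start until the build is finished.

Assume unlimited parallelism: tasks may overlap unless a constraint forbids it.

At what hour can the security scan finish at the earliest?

15

Nothing blocks the build, so it runs from hour 0 to hour 5.
Integration testing waits on the build (finishes hour 5, plus 3-hour gap → hour 8), so it starts at hour 8 and finishes at 8 + 4 = hour 12.
The security scan cannot start until integration testing (finishes hour 12); the build (finishes hour 5). The controlling bound is hour 12, so the security scan finishes at 12 + 3 = hour 15.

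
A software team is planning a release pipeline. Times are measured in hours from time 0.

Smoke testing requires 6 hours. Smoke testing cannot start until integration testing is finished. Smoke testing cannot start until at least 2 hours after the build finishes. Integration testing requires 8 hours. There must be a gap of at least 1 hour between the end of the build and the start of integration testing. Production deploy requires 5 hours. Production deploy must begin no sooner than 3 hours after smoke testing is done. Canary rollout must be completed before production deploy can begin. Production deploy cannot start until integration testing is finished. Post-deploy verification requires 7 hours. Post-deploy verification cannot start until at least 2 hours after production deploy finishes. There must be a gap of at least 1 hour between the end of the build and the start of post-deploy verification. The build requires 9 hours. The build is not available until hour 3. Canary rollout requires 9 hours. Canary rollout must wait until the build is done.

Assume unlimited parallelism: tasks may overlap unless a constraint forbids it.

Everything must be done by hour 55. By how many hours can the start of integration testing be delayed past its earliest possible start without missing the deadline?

After its own release at hour 3, the build can start at hour 3 and finishes at hour 12.
After the build (finishes hour 12, plus 1-hour gap → hour 13), integration testing can start at hour 13 and finishes at hour 21.

Working backward from the deadline:
To finish by hour 55, post-deploy verification (duration 7) must start no later than hour 48.
Production deploy feeds into post-deploy verification (must start by hour 48, minus 2-hour gap → hour 46); so production deploy must finish by hour 46 and therefore start by hour 41.
Smoke testing feeds into production deploy (must start by hour 41, minus 3-hour gap → hour 38); so smoke testing must finish by hour 38 and therefore start by hour 32.
Integration testing must finish in time for smoke testing (must start by hour 32); production deploy (must start by hour 41). The tightest is hour 32, so integration testing must start by 32 − 8 = hour 24.
So integration testing can start as early as hour 13 and as late as hour 24, giving 24 − 13 = 11 hours of slack.

11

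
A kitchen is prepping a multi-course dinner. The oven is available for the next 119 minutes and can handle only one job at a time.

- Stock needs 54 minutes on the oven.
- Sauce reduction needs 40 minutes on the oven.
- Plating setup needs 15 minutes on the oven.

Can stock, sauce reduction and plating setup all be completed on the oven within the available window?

Running back to back, the jobs need 54 + 40 + 15 = 109 minutes on the oven.
Since 109 ≤ 119, they fit within the window.

Yes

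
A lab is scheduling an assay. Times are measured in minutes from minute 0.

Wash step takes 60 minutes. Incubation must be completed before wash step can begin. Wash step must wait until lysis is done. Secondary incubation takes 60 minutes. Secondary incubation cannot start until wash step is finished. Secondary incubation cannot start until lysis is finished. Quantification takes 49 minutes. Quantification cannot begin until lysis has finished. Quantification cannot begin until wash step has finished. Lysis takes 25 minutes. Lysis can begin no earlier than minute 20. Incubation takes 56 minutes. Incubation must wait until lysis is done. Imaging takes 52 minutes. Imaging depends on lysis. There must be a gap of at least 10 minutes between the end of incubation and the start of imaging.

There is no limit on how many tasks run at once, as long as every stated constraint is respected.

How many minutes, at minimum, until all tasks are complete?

Lysis cannot begin until its own release at minute 20. It runs from minute 20 to 20 + 25 = minute 45.
Incubation cannot begin until lysis (finishes minute 45). It runs from minute 45 to 45 + 56 = minute 101.
Imaging needs all of lysis (finishes minute 45); incubation (finishes minute 101, plus 10-minute gap → minute 111). That puts its earliest start at minute 111; it finishes at 111 + 52 = minute 163.
For wash step: incubation (finishes minute 101); lysis (finishes minute 45). Taking the maximum gives a start of minute 101, and it finishes at 101 + 60 = minute 161.
Quantification needs all of lysis (finishes minute 45); wash step (finishes minute 161). That puts its earliest start at minute 161; it finishes at 161 + 49 = minute 210.
Secondary incubation needs all of wash step (finishes minute 161); lysis (finishes minute 45). That puts its earliest start at minute 161; it finishes at 161 + 60 = minute 221.
All tasks are finished once the last one completes. Finish times: Lysis at 45, Incubation at 101, Wash step at 161, Secondary incubation at 221, Imaging at 163, Quantification at 210. The latest is minute 221.

221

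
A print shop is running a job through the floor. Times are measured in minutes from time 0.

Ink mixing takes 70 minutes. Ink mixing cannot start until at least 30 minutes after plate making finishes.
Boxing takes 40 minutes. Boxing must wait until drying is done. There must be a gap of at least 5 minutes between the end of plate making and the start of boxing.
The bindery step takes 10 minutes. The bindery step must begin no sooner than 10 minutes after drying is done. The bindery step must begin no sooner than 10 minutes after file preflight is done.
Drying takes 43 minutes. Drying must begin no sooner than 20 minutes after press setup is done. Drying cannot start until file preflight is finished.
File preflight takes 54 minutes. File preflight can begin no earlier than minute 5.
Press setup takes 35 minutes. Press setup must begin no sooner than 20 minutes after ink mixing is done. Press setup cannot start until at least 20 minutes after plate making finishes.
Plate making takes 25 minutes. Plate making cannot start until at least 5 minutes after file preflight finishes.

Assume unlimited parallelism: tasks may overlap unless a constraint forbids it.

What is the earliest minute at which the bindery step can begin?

File preflight waits on its own release at minute 5, so it starts at minute 5 and finishes at 5 + 54 = minute 59.
Plate making waits on file preflight (finishes minute 59, plus 5-minute gap → minute 64), so it starts at minute 64 and finishes at 64 + 25 = minute 89.
After plate making (finishes minute 89, plus 30-minute gap → minute 119), ink mixing can start at minute 119 and finishes at minute 189.
Press setup cannot start until ink mixing (finishes minute 189, plus 20-minute gap → minute 209); plate making (finishes minute 89, plus 20-minute gap → minute 109). The controlling bound is minute 209, so press setup finishes at 209 + 35 = minute 244.
Drying has to wait for press setup (finishes minute 244, plus 20-minute gap → minute 264); file preflight (finishes minute 59). The latest of these is minute 264, so drying runs minute 264 to 264 + 43 = minute 307.
The bindery step waits on drying (finishes minute 307, plus 10-minute gap → minute 317); file preflight (finishes minute 59, plus 10-minute gap → minute 69). The latest of these is minute 317, which is the earliest the bindery step can start.

317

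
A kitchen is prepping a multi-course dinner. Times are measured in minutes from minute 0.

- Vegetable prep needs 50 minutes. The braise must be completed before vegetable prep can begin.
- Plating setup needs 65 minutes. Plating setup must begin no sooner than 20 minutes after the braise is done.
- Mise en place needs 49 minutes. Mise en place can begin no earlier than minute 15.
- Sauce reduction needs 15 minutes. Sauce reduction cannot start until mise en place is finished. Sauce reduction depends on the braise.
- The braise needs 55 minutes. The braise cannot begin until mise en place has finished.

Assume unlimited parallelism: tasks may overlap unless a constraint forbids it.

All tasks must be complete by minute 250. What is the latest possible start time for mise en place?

Vegetable prep has no dependents, so it just needs to finish by minute 250. Starting by 250 − 50 = minute 200 achieves that.
Sauce reduction has no dependents, so it just needs to finish by minute 250. Starting by 250 − 15 = minute 235 achieves that.
Plating setup must finish by minute 250; it takes 65 minutes, so it must start by 250 − 65 = minute 185.
For the braise: vegetable prep (must start by minute 200); sauce reduction (must start by minute 235); plating setup (must start by minute 185, minus 20-minute gap → minute 165). The most restrictive is minute 165; with a 55-minute duration, the braise must start by minute 110.
Mise en place must finish in time for the braise (must start by minute 110); sauce reduction (must start by minute 235). The tightest is minute 110, so mise en place must start by 110 − 49 = minute 61.

61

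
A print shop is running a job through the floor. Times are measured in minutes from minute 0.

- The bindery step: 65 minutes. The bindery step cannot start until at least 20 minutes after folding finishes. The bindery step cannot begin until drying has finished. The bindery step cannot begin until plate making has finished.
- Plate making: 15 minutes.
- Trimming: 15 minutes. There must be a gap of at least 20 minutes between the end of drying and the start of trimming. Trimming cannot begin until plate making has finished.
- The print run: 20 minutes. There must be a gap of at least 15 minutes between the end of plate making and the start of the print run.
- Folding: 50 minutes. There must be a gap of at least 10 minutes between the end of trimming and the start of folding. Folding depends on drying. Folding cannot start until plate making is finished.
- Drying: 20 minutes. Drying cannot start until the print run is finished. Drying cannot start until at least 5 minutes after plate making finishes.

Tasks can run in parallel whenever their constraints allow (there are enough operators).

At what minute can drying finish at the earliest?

70

Nothing blocks plate making, so it runs from minute 0 to minute 15.
The print run cannot begin until plate making (finishes minute 15, plus 15-minute gap → minute 30). It runs from minute 30 to 30 + 20 = minute 50.
Drying has to wait for the print run (finishes minute 50); plate making (finishes minute 15, plus 5-minute gap → minute 20). The latest of these is minute 50, so drying runs minute 50 to 50 + 20 = minute 70.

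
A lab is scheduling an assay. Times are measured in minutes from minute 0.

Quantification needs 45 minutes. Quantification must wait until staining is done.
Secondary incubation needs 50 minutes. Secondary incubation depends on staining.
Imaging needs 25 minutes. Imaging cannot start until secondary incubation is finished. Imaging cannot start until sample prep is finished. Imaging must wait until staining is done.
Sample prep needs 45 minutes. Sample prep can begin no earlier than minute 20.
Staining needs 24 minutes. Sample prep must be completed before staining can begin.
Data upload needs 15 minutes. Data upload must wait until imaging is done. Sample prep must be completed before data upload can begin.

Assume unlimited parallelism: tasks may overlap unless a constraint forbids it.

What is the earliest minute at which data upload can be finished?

After its own release at minute 20, sample prep can start at minute 20 and finishes at minute 65.
Staining cannot begin until sample prep (finishes minute 65). It runs from minute 65 to 65 + 24 = minute 89.
Secondary incubation waits on staining (finishes minute 89), so it starts at minute 89 and finishes at 89 + 50 = minute 139.
Imaging needs all of secondary incubation (finishes minute 139); sample prep (finishes minute 65); staining (finishes minute 89). That puts its earliest start at minute 139; it finishes at 139 + 25 = minute 164.
Data upload cannot start until imaging (finishes minute 164); sample prep (finishes minute 65). The controlling bound is minute 164, so data upload finishes at 164 + 15 = minute 179.

179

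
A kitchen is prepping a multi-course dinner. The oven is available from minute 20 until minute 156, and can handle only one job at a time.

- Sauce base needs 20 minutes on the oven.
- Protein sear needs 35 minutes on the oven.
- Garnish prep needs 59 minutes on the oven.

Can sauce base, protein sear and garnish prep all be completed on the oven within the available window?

The oven window is 156 − 20 = 136 minutes.
Running back to back, the jobs need 20 + 35 + 59 = 114 minutes on the oven.
Since 114 ≤ 136, they fit within the window.

Yes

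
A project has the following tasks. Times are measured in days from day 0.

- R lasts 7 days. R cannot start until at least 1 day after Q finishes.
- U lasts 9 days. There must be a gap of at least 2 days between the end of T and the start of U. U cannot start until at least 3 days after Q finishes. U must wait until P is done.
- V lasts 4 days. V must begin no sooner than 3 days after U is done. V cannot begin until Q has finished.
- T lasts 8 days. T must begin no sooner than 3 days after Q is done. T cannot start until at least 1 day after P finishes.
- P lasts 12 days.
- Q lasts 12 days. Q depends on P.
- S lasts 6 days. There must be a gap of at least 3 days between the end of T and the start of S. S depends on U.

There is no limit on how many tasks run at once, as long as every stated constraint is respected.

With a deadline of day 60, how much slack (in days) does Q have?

7

Nothing blocks P, so it runs from day 0 to day 12.
Q cannot begin until P (finishes day 12). It runs from day 12 to 12 + 12 = day 24.

Working backward from the deadline:
To finish by day 60, R (duration 7) must start no later than day 53.
S must finish by day 60; it takes 6 days, so it must start by 60 − 6 = day 54.
To finish by day 60, V (duration 4) must start no later than day 56.
For U: S (must start by day 54); V (must start by day 56, minus 3-day gap → day 53). The most restrictive is day 53; with a 9-day duration, U must start by day 44.
T must finish in time for S (must start by day 54, minus 3-day gap → day 51); U (must start by day 44, minus 2-day gap → day 42). The tightest is day 42, so T must start by 42 − 8 = day 34.
For Q: R (must start by day 53, minus 1-day gap → day 52); T (must start by day 34, minus 3-day gap → day 31); U (must start by day 44, minus 3-day gap → day 41); V (must start by day 56). The most restrictive is day 31; with a 12-day duration, Q must start by day 19.
So Q can start as early as day 12 and as late as day 19, giving 19 − 12 = 7 days of slack.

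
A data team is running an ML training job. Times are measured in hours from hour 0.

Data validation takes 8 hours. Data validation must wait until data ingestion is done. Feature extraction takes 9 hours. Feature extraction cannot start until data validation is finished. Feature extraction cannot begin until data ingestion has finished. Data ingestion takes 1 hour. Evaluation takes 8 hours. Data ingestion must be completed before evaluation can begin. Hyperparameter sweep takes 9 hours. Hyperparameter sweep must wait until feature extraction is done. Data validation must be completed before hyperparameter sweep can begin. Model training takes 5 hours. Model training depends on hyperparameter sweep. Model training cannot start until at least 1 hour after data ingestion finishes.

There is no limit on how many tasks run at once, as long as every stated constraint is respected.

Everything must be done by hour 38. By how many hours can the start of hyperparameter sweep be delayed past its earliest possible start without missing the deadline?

Nothing blocks data ingestion, so it runs from hour 0 to hour 1.
Data validation cannot begin until data ingestion (finishes hour 1). It runs from hour 1 to 1 + 8 = hour 9.
Feature extraction needs all of data validation (finishes hour 9); data ingestion (finishes hour 1). That puts its earliest start at hour 9; it finishes at 9 + 9 = hour 18.
Hyperparameter sweep cannot start until feature extraction (finishes hour 18); data validation (finishes hour 9). The controlling bound is hour 18, so hyperparameter sweep finishes at 18 + 9 = hour 27.

Working backward from the deadline:
Nothing follows model training; the deadline of hour 38 is its only limit. It must start by 38 − 5 = hour 33.
Hyperparameter sweep must finish before model training (must start by hour 33). With a 9-hour duration, hyperparameter sweep must start by 33 − 9 = hour 24.
So hyperparameter sweep can start as early as hour 18 and as late as hour 24, giving 24 − 18 = 6 hours of slack.

6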